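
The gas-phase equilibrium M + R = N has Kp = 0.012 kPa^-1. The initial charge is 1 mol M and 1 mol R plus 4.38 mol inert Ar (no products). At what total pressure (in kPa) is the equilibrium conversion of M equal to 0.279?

P = 273 kPa

Let X = conversion of M (basis 1 mol M); extent of reaction ξ = X.
At extent ξ: n_M = 1 − X; n_R = 1 − X; n_N = X; n_I = 4.38 (inert).
Total moles n_T = 6.38 − X.
Kp = p_N / (p_M p_R) with p_i = (n_i/n_T)·P.
At X = 0.279: the mole-fraction product g(X) = Π y_i^ν_i = 3.274. Since Kp = g(X)·P^{-1}, P = (g/Kp)^(1/1) = (3.274/0.012)^(1/1) = 273 kPa.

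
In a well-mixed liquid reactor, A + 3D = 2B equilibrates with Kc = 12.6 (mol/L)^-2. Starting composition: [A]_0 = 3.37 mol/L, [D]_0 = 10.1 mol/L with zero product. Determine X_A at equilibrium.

Let X = conversion of A; extent ξ = 3.37·X mol/L.
Concentrations: [A] = 3.37 − 3.37X; [D] = 10.1 − 10.1X; [B] = 6.74X.
Kc = [B]^2 / ([A] [D]^3).
Solving Kc = 12.6 for X ∈ (0,1): X = 0.835.

X = 0.835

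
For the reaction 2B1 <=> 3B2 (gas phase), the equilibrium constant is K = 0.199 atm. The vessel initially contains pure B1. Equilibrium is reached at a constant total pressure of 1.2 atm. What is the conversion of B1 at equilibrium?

Let X = conversion of B1 (basis 1 mol B1); extent of reaction ξ = 0.5X.
Moles: n_B1 = 1 − X; n_B2 = 1.5X.
Summing: n_T = 1 + 0.5X.
With p_i = (n_i/n_T)P, K = p_B2^3 / (p_B1^2).
Setting this equal to 0.199 atm and taking the physical root (0 < X < 1) gives X = 0.302.

X = 0.302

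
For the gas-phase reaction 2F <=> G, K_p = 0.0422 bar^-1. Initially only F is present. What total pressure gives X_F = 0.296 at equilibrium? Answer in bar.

Let X = conversion of F (basis 1 mol F); extent of reaction ξ = 0.5X.
Species balance: n_F = 1 − X; n_G = 0.5X.
Summing: n_T = 1 − 0.5X.
K_p = p_G / (p_F^2) with p_i = (n_i/n_T)·P.
At X = 0.296: the mole-fraction product g(X) = Π y_i^ν_i = 0.2544. Since K_p = g(X)·P^{-1}, P = (g/K_p)^(1/1) = (0.2544/0.0422)^(1/1) = 6.03 bar.

P = 6.03 bar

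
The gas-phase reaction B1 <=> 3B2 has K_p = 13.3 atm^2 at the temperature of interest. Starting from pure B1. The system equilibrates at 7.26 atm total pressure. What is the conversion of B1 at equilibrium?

X = 0.251

Take 1 mol B1 as basis and let X be its fractional conversion, so ξ = X.
Species balance: n_B1 = 1 − X; n_B2 = 3X.
Summing: n_T = 1 + 2X.
Mole fractions y_i = n_i/n_T; K_p = p_B2^3 / (p_B1) with p_i = y_i·P.
Setting this equal to 13.3 atm^2 and taking the physical root (0 < X < 1) gives X = 0.251.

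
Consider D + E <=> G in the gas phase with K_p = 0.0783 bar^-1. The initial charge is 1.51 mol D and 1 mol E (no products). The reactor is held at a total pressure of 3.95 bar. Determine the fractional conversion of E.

Take 1 mol E as basis and let X be its fractional conversion, so ξ = X.
Mole table: n_D = 1.51 − X; n_E = 1 − X; n_G = X.
Summing: n_T = 2.51 − X.
Mole fractions y_i = n_i/n_T; K_p = p_G / (p_D p_E) with p_i = y_i·P.
Substituting and setting equal to 0.0783 bar^-1 gives a polynomial in X; the root in (0,1) is X = 0.151.

X = 0.151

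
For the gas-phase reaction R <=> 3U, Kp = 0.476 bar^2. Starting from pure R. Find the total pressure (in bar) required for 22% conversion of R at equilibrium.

Let X = conversion of R (basis 1 mol R); extent of reaction ξ = X.
Species balance: n_R = 1 − X; n_U = 3X.
Summing: n_T = 1 + 2X.
Kp = p_U^3 / (p_R) with p_i = (n_i/n_T)·P.
At X = 0.22: the mole-fraction product g(X) = Π y_i^ν_i = 0.1778. Since Kp = g(X)·P^{2}, P = (Kp/g)^(1/2) = (0.476/0.1778)^(1/2) = 1.64 bar.

P = 1.64 bar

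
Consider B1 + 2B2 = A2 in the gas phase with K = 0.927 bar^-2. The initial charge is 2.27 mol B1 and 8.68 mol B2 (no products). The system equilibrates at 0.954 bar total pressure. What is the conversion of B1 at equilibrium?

Basis: 2.27 mol B1 initially; let X = conversion of B1. Extent ξ = 2.27X.
Species balance: n_B1 = 2.27 − 2.27X; n_B2 = 8.68 − 4.54X; n_A2 = 2.27X.
n_T = Σnᵢ = 10.9 − 4.54X.
y_i = n_i/n_T, p_i = y_i·P. K = p_A2 / (p_B1 p_B2^2).
Setting this equal to 0.927 bar^-2 and taking the physical root (0 < X < 1) gives X = 0.328.

X = 0.328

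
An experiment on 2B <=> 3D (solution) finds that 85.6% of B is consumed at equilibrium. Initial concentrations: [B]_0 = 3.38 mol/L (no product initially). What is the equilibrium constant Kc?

Kc = 345 mol/L

Let X = conversion of B.
Concentrations: [B] = 3.38 − 3.38X; [D] = 5.07X.
At X = 0.856: [B] = 0.487, [D] = 4.34.
Kc = [D]^3 / ([B]^2) = 345 mol/L.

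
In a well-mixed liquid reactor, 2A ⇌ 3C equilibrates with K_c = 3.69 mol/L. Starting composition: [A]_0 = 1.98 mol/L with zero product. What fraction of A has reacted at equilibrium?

X = 0.510

Let X = conversion of A; extent ξ = 1.98X/2 mol/L.
Concentrations: [A] = 1.98 − 1.98X; [C] = 2.97X.
K_c = [C]^3 / ([A]^2).
Solving K_c = 3.69 for X ∈ (0,1): X = 0.510.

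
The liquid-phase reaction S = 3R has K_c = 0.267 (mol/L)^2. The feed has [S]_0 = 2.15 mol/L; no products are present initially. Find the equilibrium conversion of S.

X = 0.123

Let X = conversion of S; extent ξ = 2.15·X mol/L.
Concentrations: [S] = 2.15 − 2.15X; [R] = 6.45X.
K_c = [R]^3 / ([S]).
Solving K_c = 0.267 for X ∈ (0,1): X = 0.123.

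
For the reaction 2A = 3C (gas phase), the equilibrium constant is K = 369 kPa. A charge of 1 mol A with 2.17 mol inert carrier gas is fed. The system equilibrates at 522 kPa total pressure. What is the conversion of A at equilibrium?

Basis: 1 mol A initially; let X = conversion of A. Extent ξ = 0.5X.
Mole table: n_A = 1 − X; n_C = 1.5X; n_I = 2.17 (inert).
Summing: n_T = 3.17 + 0.5X.
With p_i = (n_i/n_T)P, K = p_C^3 / (p_A^2).
Equating to 369 kPa and solving on 0 < X < 1: X = 0.537.

X = 0.537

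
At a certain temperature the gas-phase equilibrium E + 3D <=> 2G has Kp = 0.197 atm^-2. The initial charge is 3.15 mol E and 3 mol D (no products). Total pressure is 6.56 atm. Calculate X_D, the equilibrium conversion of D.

Basis: 3 mol D initially; let X = conversion of D. Extent ξ = X.
Mole table: n_E = 3.15 − X; n_D = 3 − 3X; n_G = 2X.
Total moles n_T = 6.15 − 2X.
Mole fractions y_i = n_i/n_T; Kp = p_G^2 / (p_E p_D^3) with p_i = y_i·P.
This yields a degree-4 equation in X; solving on (0,1), X = 0.605.

X = 0.605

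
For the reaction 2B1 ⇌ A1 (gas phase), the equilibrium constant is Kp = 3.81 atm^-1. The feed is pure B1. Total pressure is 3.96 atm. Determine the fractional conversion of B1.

X = 0.872

Basis: 1 mol B1 initially; let X = conversion of B1. Extent ξ = 0.5X.
Species balance: n_B1 = 1 − X; n_A1 = 0.5X.
Total moles n_T = 1 − 0.5X.
With p_i = (n_i/n_T)P, Kp = p_A1 / (p_B1^2).
Equating to 3.81 atm^-1 and solving on 0 < X < 1: X = 0.872.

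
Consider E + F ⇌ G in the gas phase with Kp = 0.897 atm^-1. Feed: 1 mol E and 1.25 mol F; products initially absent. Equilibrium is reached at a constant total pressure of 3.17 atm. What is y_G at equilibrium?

y_G = 0.317

Take 1 mol E as basis and let X be its fractional conversion, so ξ = X.
Moles: n_E = 1 − X; n_F = 1.25 − X; n_G = X.
Total moles n_T = 2.25 − X.
With p_i = (n_i/n_T)P, Kp = p_G / (p_E p_F).
Setting this equal to 0.897 atm^-1 and taking the physical root (0 < X < 1) gives X = 0.541.
Then n_G = 0.541, n_T = 1.71, so y_G = 0.317.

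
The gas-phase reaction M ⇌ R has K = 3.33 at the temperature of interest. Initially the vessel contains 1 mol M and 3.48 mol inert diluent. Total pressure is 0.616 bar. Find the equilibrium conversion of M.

X = 0.769

Basis: 1 mol M initially; let X = conversion of M. Extent ξ = X.
Species balance: n_M = 1 − X; n_R = X; n_I = 3.48 (inert).
n_T stays at 4.48 (no change in mole number).
Mole fractions y_i = n_i/n_T; K = p_R / (p_M) with p_i = y_i·P.
Substituting and setting equal to 3.33 gives a polynomial in X; the root in (0,1) is X = 0.769.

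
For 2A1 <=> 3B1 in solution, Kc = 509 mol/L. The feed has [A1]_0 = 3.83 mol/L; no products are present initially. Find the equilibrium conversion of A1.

X = 0.871

Let X = conversion of A1; extent ξ = 3.83X/2 mol/L.
Concentrations: [A1] = 3.83 − 3.83X; [B1] = 5.75X.
Kc = [B1]^3 / ([A1]^2).
Solving Kc = 509 for X ∈ (0,1): X = 0.871.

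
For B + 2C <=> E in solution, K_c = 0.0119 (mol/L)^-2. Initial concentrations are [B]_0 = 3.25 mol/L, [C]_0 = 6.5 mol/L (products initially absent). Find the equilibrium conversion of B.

X = 0.230

Let X = conversion of B; extent ξ = 3.25·X mol/L.
Concentrations: [B] = 3.25 − 3.25X; [C] = 6.5 − 6.5X; [E] = 3.25X.
K_c = [E] / ([B] [C]^2).
Setting equal to 0.0119 and solving for X on (0,1) gives X = 0.230.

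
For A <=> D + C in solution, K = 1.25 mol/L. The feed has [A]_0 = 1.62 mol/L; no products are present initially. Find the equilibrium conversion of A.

Let X = conversion of A; extent ξ = 1.62·X mol/L.
Concentrations: [A] = 1.62 − 1.62X; [D] = 1.62X; [C] = 1.62X.
K = [D] [C] / ([A]).
Solving K = 1.25 for X ∈ (0,1): X = 0.574.

X = 0.574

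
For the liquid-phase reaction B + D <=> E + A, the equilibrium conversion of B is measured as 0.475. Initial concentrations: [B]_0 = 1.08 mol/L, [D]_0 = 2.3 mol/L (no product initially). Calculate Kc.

Let X = conversion of B.
Concentrations: [B] = 1.08 − 1.08X; [D] = 2.3 − 1.08X; [E] = 1.08X; [A] = 1.08X.
At X = 0.475: [B] = 0.567, [D] = 1.79, [E] = 0.513, [A] = 0.513.
Kc = [E] [A] / ([B] [D]) = 0.26.

Kc = 0.26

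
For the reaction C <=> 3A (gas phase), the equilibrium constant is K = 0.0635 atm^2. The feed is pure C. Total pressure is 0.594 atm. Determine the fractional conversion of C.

X = 0.221

Take 1 mol C as basis and let X be its fractional conversion, so ξ = X.
Mole table: n_C = 1 − X; n_A = 3X.
Total moles n_T = 1 + 2X.
y_i = n_i/n_T, p_i = y_i·P. K = p_A^3 / (p_C).
This yields a degree-3 equation in X; solving on (0,1), X = 0.221.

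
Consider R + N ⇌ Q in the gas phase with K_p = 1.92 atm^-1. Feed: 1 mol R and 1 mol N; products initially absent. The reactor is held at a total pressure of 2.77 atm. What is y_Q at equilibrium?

y_Q = 0.431

Let X = conversion of R (basis 1 mol R); extent of reaction ξ = X.
Species balance: n_R = 1 − X; n_N = 1 − X; n_Q = X.
n_T = Σnᵢ = 2 − X.
y_i = n_i/n_T, p_i = y_i·P. K_p = p_Q / (p_R p_N).
Setting this equal to 1.92 atm^-1 and taking the physical root (0 < X < 1) gives X = 0.602.
Then n_Q = 0.602, n_T = 1.4, so y_Q = 0.431.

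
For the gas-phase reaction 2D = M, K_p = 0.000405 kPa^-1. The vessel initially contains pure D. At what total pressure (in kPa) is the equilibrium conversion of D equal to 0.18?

Basis: 1 mol D initially; let X = conversion of D. Extent ξ = 0.5X.
At extent ξ: n_D = 1 − X; n_M = 0.5X.
Summing: n_T = 1 − 0.5X.
K_p = p_M / (p_D^2) with p_i = (n_i/n_T)·P.
At X = 0.18: the mole-fraction product g(X) = Π y_i^ν_i = 0.1218. Since K_p = g(X)·P^{-1}, P = (g/K_p)^(1/1) = (0.1218/0.000405)^(1/1) = 301 kPa.

P = 301 kPa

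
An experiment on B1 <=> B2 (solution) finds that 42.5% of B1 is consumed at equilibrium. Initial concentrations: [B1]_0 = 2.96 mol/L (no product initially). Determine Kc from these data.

Let X = conversion of B1.
Concentrations: [B1] = 2.96 − 2.96X; [B2] = 2.96X.
At X = 0.425: [B1] = 1.7, [B2] = 1.26.
Kc = [B2] / ([B1]) = 0.739.

Kc = 0.739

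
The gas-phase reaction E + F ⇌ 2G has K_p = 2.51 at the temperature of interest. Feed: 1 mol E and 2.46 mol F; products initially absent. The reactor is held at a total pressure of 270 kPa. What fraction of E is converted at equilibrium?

X = 0.641

Basis: 1 mol E initially; let X = conversion of E. Extent ξ = X.
Moles: n_E = 1 − X; n_F = 2.46 − X; n_G = 2X.
n_T stays at 3.46 (no change in mole number).
y_i = n_i/n_T, p_i = y_i·P. K_p = p_G^2 / (p_E p_F).
Equating to 2.51 and solving on 0 < X < 1: X = 0.641.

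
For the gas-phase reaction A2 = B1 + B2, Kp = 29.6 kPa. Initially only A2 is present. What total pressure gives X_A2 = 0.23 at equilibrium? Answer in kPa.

Take 1 mol A2 as basis and let X be its fractional conversion, so ξ = X.
Moles: n_A2 = 1 − X; n_B1 = X; n_B2 = X.
Total moles n_T = 1 + X.
Kp = p_B1 p_B2 / (p_A2) with p_i = (n_i/n_T)·P.
At X = 0.23: the mole-fraction product g(X) = Π y_i^ν_i = 0.05585. Since Kp = g(X)·P^{1}, P = (Kp/g)^(1/1) = (29.6/0.05585)^(1/1) = 530 kPa.

P = 530 kPa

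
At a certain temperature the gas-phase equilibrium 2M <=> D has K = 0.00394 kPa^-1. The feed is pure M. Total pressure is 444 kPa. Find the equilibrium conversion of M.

Take 1 mol M as basis and let X be its fractional conversion, so ξ = 0.5X.
Mole table: n_M = 1 − X; n_D = 0.5X.
n_T = Σnᵢ = 1 − 0.5X.
y_i = n_i/n_T, p_i = y_i·P. K = p_D / (p_M^2).
This yields a degree-2 equation in X; solving on (0,1), X = 0.646.

X = 0.646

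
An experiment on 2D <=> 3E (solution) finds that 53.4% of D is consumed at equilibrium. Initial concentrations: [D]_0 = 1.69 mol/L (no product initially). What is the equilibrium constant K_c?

K_c = 4 mol/L

Let X = conversion of D.
Concentrations: [D] = 1.69 − 1.69X; [E] = 2.54X.
At X = 0.534: [D] = 0.788, [E] = 1.35.
K_c = [E]^3 / ([D]^2) = 4 mol/L.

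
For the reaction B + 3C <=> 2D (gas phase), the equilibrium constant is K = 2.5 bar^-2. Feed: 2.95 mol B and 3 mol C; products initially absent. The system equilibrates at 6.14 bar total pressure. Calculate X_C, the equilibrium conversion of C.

Take 3 mol C as basis and let X be its fractional conversion, so ξ = X.
Species balance: n_B = 2.95 − X; n_C = 3 − 3X; n_D = 2X.
n_T = Σnᵢ = 5.95 − 2X.
Mole fractions y_i = n_i/n_T; K = p_D^2 / (p_B p_C^3) with p_i = y_i·P.
Equating to 2.5 bar^-2 and solving on 0 < X < 1: X = 0.794.

X = 0.794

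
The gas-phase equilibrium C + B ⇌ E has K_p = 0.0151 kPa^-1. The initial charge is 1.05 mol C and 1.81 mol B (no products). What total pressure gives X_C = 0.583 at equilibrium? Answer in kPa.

P = 174 kPa

Basis: 1.05 mol C initially; let X = conversion of C. Extent ξ = 1.05X.
Moles: n_C = 1.05 − 1.05X; n_B = 1.81 − 1.05X; n_E = 1.05X.
Total moles n_T = 2.86 − 1.05X.
K_p = p_E / (p_C p_B) with p_i = (n_i/n_T)·P.
At X = 0.583: the mole-fraction product g(X) = Π y_i^ν_i = 2.624. Since K_p = g(X)·P^{-1}, P = (g/K_p)^(1/1) = (2.624/0.0151)^(1/1) = 174 kPa.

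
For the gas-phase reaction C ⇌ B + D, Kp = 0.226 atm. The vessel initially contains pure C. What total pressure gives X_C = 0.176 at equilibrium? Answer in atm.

Basis: 1 mol C initially; let X = conversion of C. Extent ξ = X.
Moles: n_C = 1 − X; n_B = X; n_D = X.
Total moles n_T = 1 + X.
Kp = p_B p_D / (p_C) with p_i = (n_i/n_T)·P.
At X = 0.176: the mole-fraction product g(X) = Π y_i^ν_i = 0.03197. Since Kp = g(X)·P^{1}, P = (Kp/g)^(1/1) = (0.226/0.03197)^(1/1) = 7.07 atm.

P = 7.07 atm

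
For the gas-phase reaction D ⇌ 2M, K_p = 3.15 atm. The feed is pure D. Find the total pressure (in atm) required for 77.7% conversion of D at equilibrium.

Let X = conversion of D (basis 1 mol D); extent of reaction ξ = X.
At extent ξ: n_D = 1 − X; n_M = 2X.
Summing: n_T = 1 + X.
K_p = p_M^2 / (p_D) with p_i = (n_i/n_T)·P.
At X = 0.777: the mole-fraction product g(X) = Π y_i^ν_i = 6.094. Since K_p = g(X)·P^{1}, P = (K_p/g)^(1/1) = (3.15/6.094)^(1/1) = 0.517 atm.

P = 0.517 atm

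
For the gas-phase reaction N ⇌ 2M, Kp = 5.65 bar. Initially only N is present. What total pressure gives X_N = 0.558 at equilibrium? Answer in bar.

Basis: 1 mol N initially; let X = conversion of N. Extent ξ = X.
Mole table: n_N = 1 − X; n_M = 2X.
Summing: n_T = 1 + X.
Kp = p_M^2 / (p_N) with p_i = (n_i/n_T)·P.
At X = 0.558: the mole-fraction product g(X) = Π y_i^ν_i = 1.809. Since Kp = g(X)·P^{1}, P = (Kp/g)^(1/1) = (5.65/1.809)^(1/1) = 3.12 bar.

P = 3.12 bar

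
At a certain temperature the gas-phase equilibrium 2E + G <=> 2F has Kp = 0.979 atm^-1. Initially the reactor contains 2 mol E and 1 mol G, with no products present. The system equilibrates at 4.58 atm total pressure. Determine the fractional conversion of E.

X = 0.489

Basis: 2 mol E initially; let X = conversion of E. Extent ξ = X.
Mole table: n_E = 2 − 2X; n_G = 1 − X; n_F = 2X.
n_T = Σnᵢ = 3 − X.
With p_i = (n_i/n_T)P, Kp = p_F^2 / (p_E^2 p_G).
Equating to 0.979 atm^-1 and solving on 0 < X < 1: X = 0.489.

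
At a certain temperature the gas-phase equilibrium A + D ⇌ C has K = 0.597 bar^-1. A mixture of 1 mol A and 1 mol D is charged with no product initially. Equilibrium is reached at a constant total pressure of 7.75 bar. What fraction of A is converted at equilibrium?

Let X = conversion of A (basis 1 mol A); extent of reaction ξ = X.
Mole table: n_A = 1 − X; n_D = 1 − X; n_C = X.
n_T = Σnᵢ = 2 − X.
With p_i = (n_i/n_T)P, K = p_C / (p_A p_D).
This yields a degree-2 equation in X; solving on (0,1), X = 0.578.

X = 0.578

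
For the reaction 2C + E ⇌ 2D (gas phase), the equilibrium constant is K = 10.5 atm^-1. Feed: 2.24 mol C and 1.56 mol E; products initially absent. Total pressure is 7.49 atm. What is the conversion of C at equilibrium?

X = 0.808

Basis: 2.24 mol C initially; let X = conversion of C. Extent ξ = 1.12X.
Moles: n_C = 2.24 − 2.24X; n_E = 1.56 − 1.12X; n_D = 2.24X.
n_T = Σnᵢ = 3.8 − 1.12X.
y_i = n_i/n_T, p_i = y_i·P. K = p_D^2 / (p_C^2 p_E).
Substituting and setting equal to 10.5 atm^-1 gives a polynomial in X; the root in (0,1) is X = 0.808.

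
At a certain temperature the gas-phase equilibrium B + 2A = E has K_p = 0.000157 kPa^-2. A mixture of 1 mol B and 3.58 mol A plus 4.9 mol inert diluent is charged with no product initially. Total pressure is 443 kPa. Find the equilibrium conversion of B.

Basis: 1 mol B initially; let X = conversion of B. Extent ξ = X.
At extent ξ: n_B = 1 − X; n_A = 3.58 − 2X; n_E = X; n_I = 4.9 (inert).
Summing: n_T = 9.48 − 2X.
With p_i = (n_i/n_T)P, K_p = p_E / (p_B p_A^2).
Substituting and setting equal to 0.000157 kPa^-2 gives a polynomial in X; the root in (0,1) is X = 0.693.

X = 0.693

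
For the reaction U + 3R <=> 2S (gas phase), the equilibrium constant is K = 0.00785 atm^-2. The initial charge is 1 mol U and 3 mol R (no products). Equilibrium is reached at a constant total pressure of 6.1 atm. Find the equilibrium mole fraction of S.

y_S = 0.132

Basis: 1 mol U initially; let X = conversion of U. Extent ξ = X.
Species balance: n_U = 1 − X; n_R = 3 − 3X; n_S = 2X.
Summing: n_T = 4 − 2X.
Mole fractions y_i = n_i/n_T; K = p_S^2 / (p_U p_R^3) with p_i = y_i·P.
Substituting and setting equal to 0.00785 atm^-2 gives a polynomial in X; the root in (0,1) is X = 0.234.
Then n_S = 0.467, n_T = 3.53, so y_S = 0.132.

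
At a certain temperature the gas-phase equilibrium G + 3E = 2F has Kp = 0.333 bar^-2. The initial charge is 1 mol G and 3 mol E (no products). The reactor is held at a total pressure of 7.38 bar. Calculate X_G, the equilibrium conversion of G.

X = 0.609

Basis: 1 mol G initially; let X = conversion of G. Extent ξ = X.
Moles: n_G = 1 − X; n_E = 3 − 3X; n_F = 2X.
Total moles n_T = 4 − 2X.
y_i = n_i/n_T, p_i = y_i·P. Kp = p_F^2 / (p_G p_E^3).
This yields a degree-4 equation in X; solving on (0,1), X = 0.609.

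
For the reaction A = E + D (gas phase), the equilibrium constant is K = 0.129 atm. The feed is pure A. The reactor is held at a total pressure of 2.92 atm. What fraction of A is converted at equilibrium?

Take 1 mol A as basis and let X be its fractional conversion, so ξ = X.
Mole table: n_A = 1 − X; n_E = X; n_D = X.
Summing: n_T = 1 + X.
With p_i = (n_i/n_T)P, K = p_E p_D / (p_A).
Setting this equal to 0.129 atm and taking the physical root (0 < X < 1) gives X = 0.206.

X = 0.206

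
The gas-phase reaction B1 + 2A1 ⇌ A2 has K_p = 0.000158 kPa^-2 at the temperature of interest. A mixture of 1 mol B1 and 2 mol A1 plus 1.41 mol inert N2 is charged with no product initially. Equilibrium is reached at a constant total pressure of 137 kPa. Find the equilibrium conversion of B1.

X = 0.290

Take 1 mol B1 as basis and let X be its fractional conversion, so ξ = X.
Moles: n_B1 = 1 − X; n_A1 = 2 − 2X; n_A2 = X; n_I = 1.41 (inert).
Total moles n_T = 4.41 − 2X.
y_i = n_i/n_T, p_i = y_i·P. K_p = p_A2 / (p_B1 p_A1^2).
This yields a degree-3 equation in X; solving on (0,1), X = 0.290.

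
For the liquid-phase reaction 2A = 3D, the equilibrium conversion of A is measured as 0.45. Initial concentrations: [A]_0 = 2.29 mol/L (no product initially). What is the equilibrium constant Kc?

Let X = conversion of A.
Concentrations: [A] = 2.29 − 2.29X; [D] = 3.44X.
At X = 0.45: [A] = 1.26, [D] = 1.55.
Kc = [D]^3 / ([A]^2) = 2.33 mol/L.

Kc = 2.33 mol/L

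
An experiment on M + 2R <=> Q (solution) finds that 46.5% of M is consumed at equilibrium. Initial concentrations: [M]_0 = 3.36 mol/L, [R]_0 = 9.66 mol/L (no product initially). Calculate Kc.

Let X = conversion of M.
Concentrations: [M] = 3.36 − 3.36X; [R] = 9.66 − 6.72X; [Q] = 3.36X.
At X = 0.465: [M] = 1.8, [R] = 6.54, [Q] = 1.56.
Kc = [Q] / ([M] [R]^2) = 0.0204 (mol/L)^-2.

Kc = 0.0204 (mol/L)^-2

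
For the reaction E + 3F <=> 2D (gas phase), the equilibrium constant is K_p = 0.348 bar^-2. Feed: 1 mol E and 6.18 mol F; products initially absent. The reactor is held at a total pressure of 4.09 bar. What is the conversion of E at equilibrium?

Take 1 mol E as basis and let X be its fractional conversion, so ξ = X.
Moles: n_E = 1 − X; n_F = 6.18 − 3X; n_D = 2X.
Total moles n_T = 7.18 − 2X.
y_i = n_i/n_T, p_i = y_i·P. K_p = p_D^2 / (p_E p_F^3).
This yields a degree-4 equation in X; solving on (0,1), X = 0.773.

X = 0.773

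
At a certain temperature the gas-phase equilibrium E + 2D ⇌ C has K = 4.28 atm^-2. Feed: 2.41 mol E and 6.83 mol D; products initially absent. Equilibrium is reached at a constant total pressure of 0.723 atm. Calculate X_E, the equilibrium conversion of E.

X = 0.486

Take 2.41 mol E as basis and let X be its fractional conversion, so ξ = 2.41X.
Moles: n_E = 2.41 − 2.41X; n_D = 6.83 − 4.82X; n_C = 2.41X.
Summing: n_T = 9.24 − 4.82X.
With p_i = (n_i/n_T)P, K = p_C / (p_E p_D^2).
Setting this equal to 4.28 atm^-2 and taking the physical root (0 < X < 1) gives X = 0.486.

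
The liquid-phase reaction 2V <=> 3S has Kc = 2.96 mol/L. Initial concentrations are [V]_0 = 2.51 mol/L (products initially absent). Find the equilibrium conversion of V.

X = 0.464

Let X = conversion of V; extent ξ = 2.51X/2 mol/L.
Concentrations: [V] = 2.51 − 2.51X; [S] = 3.76X.
Kc = [S]^3 / ([V]^2).
Solving Kc = 2.96 for X ∈ (0,1): X = 0.464.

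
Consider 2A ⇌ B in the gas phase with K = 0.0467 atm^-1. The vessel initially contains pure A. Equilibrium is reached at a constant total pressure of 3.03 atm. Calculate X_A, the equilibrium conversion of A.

Basis: 1 mol A initially; let X = conversion of A. Extent ξ = 0.5X.
Species balance: n_A = 1 − X; n_B = 0.5X.
Summing: n_T = 1 − 0.5X.
Mole fractions y_i = n_i/n_T; K = p_B / (p_A^2) with p_i = y_i·P.
This yields a degree-2 equation in X; solving on (0,1), X = 0.201.

X = 0.201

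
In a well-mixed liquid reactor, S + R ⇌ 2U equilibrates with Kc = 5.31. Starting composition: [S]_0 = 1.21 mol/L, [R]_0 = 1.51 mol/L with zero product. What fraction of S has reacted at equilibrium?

Let X = conversion of S; extent ξ = 1.21·X mol/L.
Concentrations: [S] = 1.21 − 1.21X; [R] = 1.51 − 1.21X; [U] = 2.42X.
Kc = [U]^2 / ([S] [R]).
This equals 5.31 at X = 0.594 (the root in 0 < X < 1).

X = 0.594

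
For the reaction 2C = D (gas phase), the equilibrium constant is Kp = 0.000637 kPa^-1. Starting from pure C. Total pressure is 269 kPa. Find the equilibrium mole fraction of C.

Basis: 1 mol C initially; let X = conversion of C. Extent ξ = 0.5X.
Moles: n_C = 1 − X; n_D = 0.5X.
n_T = Σnᵢ = 1 − 0.5X.
y_i = n_i/n_T, p_i = y_i·P. Kp = p_D / (p_C^2).
This yields a degree-2 equation in X; solving on (0,1), X = 0.230.
Then n_C = 0.77, n_T = 0.885, so y_C = 0.870.

y_C = 0.870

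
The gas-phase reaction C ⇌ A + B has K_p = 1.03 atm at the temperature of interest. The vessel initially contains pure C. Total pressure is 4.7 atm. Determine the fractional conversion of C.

X = 0.424

Let X = conversion of C (basis 1 mol C); extent of reaction ξ = X.
Mole table: n_C = 1 − X; n_A = X; n_B = X.
Total moles n_T = 1 + X.
y_i = n_i/n_T, p_i = y_i·P. K_p = p_A p_B / (p_C).
Setting this equal to 1.03 atm and taking the physical root (0 < X < 1) gives X = 0.424.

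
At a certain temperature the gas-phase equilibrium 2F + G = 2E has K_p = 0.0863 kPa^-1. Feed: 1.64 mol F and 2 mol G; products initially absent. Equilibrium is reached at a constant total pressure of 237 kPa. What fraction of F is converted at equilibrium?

X = 0.754

Let X = conversion of F (basis 1.64 mol F); extent of reaction ξ = 0.82X.
At extent ξ: n_F = 1.64 − 1.64X; n_G = 2 − 0.82X; n_E = 1.64X.
n_T = Σnᵢ = 3.64 − 0.82X.
Mole fractions y_i = n_i/n_T; K_p = p_E^2 / (p_F^2 p_G) with p_i = y_i·P.
This yields a degree-3 equation in X; solving on (0,1), X = 0.754.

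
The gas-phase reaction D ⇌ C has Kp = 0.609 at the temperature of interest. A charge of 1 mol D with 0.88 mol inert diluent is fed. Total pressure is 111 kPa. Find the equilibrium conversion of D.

X = 0.378

Take 1 mol D as basis and let X be its fractional conversion, so ξ = X.
At extent ξ: n_D = 1 − X; n_C = X; n_I = 0.88 (inert).
Total moles n_T = 1.88 (Δν = 0, constant).
With p_i = (n_i/n_T)P, Kp = p_C / (p_D).
Setting this equal to 0.609 and taking the physical root (0 < X < 1) gives X = 0.378.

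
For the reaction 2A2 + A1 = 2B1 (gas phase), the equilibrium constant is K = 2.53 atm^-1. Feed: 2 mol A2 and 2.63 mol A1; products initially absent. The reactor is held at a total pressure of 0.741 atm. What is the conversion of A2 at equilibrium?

Basis: 2 mol A2 initially; let X = conversion of A2. Extent ξ = X.
Mole table: n_A2 = 2 − 2X; n_A1 = 2.63 − X; n_B1 = 2X.
Total moles n_T = 4.63 − X.
y_i = n_i/n_T, p_i = y_i·P. K = p_B1^2 / (p_A2^2 p_A1).
Substituting and setting equal to 2.53 atm^-1 gives a polynomial in X; the root in (0,1) is X = 0.496.

X = 0.496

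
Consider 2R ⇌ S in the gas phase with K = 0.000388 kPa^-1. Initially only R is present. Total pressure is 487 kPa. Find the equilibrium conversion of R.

X = 0.245

Let X = conversion of R (basis 1 mol R); extent of reaction ξ = 0.5X.
At extent ξ: n_R = 1 − X; n_S = 0.5X.
n_T = Σnᵢ = 1 − 0.5X.
With p_i = (n_i/n_T)P, K = p_S / (p_R^2).
Setting this equal to 0.000388 kPa^-1 and taking the physical root (0 < X < 1) gives X = 0.245.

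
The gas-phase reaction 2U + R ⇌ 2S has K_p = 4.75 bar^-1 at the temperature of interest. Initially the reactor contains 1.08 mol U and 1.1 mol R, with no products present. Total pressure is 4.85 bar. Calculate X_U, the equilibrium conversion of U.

Basis: 1.08 mol U initially; let X = conversion of U. Extent ξ = 0.54X.
Species balance: n_U = 1.08 − 1.08X; n_R = 1.1 − 0.54X; n_S = 1.08X.
Total moles n_T = 2.18 − 0.54X.
y_i = n_i/n_T, p_i = y_i·P. K_p = p_S^2 / (p_U^2 p_R).
Substituting and setting equal to 4.75 bar^-1 gives a polynomial in X; the root in (0,1) is X = 0.750.

X = 0.750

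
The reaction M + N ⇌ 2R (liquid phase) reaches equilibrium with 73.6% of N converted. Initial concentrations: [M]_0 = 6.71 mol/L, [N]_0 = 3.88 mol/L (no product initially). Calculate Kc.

Let X = conversion of N.
Concentrations: [M] = 6.71 − 3.88X; [N] = 3.88 − 3.88X; [R] = 7.76X.
At X = 0.736: [M] = 3.85, [N] = 1.02, [R] = 5.71.
Kc = [R]^2 / ([M] [N]) = 8.26.

Kc = 8.26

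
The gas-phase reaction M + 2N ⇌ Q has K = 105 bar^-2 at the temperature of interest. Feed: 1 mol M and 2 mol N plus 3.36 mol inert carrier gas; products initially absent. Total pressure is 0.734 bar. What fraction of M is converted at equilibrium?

X = 0.588

Take 1 mol M as basis and let X be its fractional conversion, so ξ = X.
Mole table: n_M = 1 − X; n_N = 2 − 2X; n_Q = X; n_I = 3.36 (inert).
Summing: n_T = 6.36 − 2X.
y_i = n_i/n_T, p_i = y_i·P. K = p_Q / (p_M p_N^2).
Substituting and setting equal to 105 bar^-2 gives a polynomial in X; the root in (0,1) is X = 0.588.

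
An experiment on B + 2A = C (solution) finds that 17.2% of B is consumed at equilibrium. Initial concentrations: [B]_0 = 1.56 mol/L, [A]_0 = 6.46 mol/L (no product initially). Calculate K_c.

Let X = conversion of B.
Concentrations: [B] = 1.56 − 1.56X; [A] = 6.46 − 3.12X; [C] = 1.56X.
At X = 0.172: [B] = 1.29, [A] = 5.92, [C] = 0.268.
K_c = [C] / ([B] [A]^2) = 0.00592 (mol/L)^-2.

K_c = 0.00592 (mol/L)^-2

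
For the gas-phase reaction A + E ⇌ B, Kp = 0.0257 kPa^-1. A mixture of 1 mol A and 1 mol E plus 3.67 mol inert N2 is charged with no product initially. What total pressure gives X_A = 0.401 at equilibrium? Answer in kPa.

Take 1 mol A as basis and let X be its fractional conversion, so ξ = X.
Moles: n_A = 1 − X; n_E = 1 − X; n_B = X; n_I = 3.67 (inert).
Summing: n_T = 5.67 − X.
Kp = p_B / (p_A p_E) with p_i = (n_i/n_T)·P.
At X = 0.401: the mole-fraction product g(X) = Π y_i^ν_i = 5.889. Since Kp = g(X)·P^{-1}, P = (g/Kp)^(1/1) = (5.889/0.0257)^(1/1) = 229 kPa.

P = 229 kPa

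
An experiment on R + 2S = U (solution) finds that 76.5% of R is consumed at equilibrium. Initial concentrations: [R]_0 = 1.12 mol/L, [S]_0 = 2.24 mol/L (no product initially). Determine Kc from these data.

Kc = 11.7 (mol/L)^-2

Let X = conversion of R.
Concentrations: [R] = 1.12 − 1.12X; [S] = 2.24 − 2.24X; [U] = 1.12X.
At X = 0.765: [R] = 0.263, [S] = 0.526, [U] = 0.857.
Kc = [U] / ([R] [S]^2) = 11.7 (mol/L)^-2.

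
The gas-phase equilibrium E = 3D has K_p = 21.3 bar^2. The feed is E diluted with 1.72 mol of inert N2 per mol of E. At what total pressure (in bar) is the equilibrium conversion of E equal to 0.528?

P = 6.01 bar

Take 1 mol E as basis and let X be its fractional conversion, so ξ = X.
Moles: n_E = 1 − X; n_D = 3X; n_I = 1.72 (inert).
n_T = Σnᵢ = 2.72 + 2X.
K_p = p_D^3 / (p_E) with p_i = (n_i/n_T)·P.
At X = 0.528: the mole-fraction product g(X) = Π y_i^ν_i = 0.5906. Since K_p = g(X)·P^{2}, P = (K_p/g)^(1/2) = (21.3/0.5906)^(1/2) = 6.01 bar.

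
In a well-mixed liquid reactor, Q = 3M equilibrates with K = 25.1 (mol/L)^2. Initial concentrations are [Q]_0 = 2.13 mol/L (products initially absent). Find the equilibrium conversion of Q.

Let X = conversion of Q; extent ξ = 2.13·X mol/L.
Concentrations: [Q] = 2.13 − 2.13X; [M] = 6.39X.
K = [M]^3 / ([Q]).
This equals 25.1 at X = 0.475 (the root in 0 < X < 1).

X = 0.475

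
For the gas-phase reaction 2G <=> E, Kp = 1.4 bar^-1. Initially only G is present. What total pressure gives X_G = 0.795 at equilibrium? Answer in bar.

Let X = conversion of G (basis 1 mol G); extent of reaction ξ = 0.5X.
Moles: n_G = 1 − X; n_E = 0.5X.
n_T = Σnᵢ = 1 − 0.5X.
Kp = p_E / (p_G^2) with p_i = (n_i/n_T)·P.
At X = 0.795: the mole-fraction product g(X) = Π y_i^ν_i = 5.699. Since Kp = g(X)·P^{-1}, P = (g/Kp)^(1/1) = (5.699/1.4)^(1/1) = 4.07 bar.

P = 4.07 bar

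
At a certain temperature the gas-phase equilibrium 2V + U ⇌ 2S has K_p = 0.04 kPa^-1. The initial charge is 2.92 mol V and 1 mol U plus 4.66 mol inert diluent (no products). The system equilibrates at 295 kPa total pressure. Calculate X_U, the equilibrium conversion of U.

X = 0.624

Basis: 1 mol U initially; let X = conversion of U. Extent ξ = X.
Mole table: n_V = 2.92 − 2X; n_U = 1 − X; n_S = 2X; n_I = 4.66 (inert).
n_T = Σnᵢ = 8.58 − X.
y_i = n_i/n_T, p_i = y_i·P. K_p = p_S^2 / (p_V^2 p_U).
This yields a degree-3 equation in X; solving on (0,1), X = 0.624.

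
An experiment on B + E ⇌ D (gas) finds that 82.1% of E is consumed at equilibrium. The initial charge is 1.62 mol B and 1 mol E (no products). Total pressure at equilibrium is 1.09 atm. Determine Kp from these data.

Kp = 9.47 atm^-1

Let X = conversion of E (basis 1 mol E); extent of reaction ξ = X.
Species balance: n_B = 1.62 − X; n_E = 1 − X; n_D = X.
Summing: n_T = 2.62 − X.
At X = 0.821: n_B = 0.799, n_E = 0.179, n_D = 0.821, n_T = 1.8.
p_i = (n_i/n_T)·P. Kp = p_D / (p_B p_E) = 9.47 atm^-1.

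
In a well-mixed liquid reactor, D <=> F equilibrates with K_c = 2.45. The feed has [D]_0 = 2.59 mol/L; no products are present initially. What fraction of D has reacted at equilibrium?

Let X = conversion of D; extent ξ = 2.59·X mol/L.
Concentrations: [D] = 2.59 − 2.59X; [F] = 2.59X.
K_c = [F] / ([D]).
Equating to 2.45: the physical root is X = 0.710.

X = 0.710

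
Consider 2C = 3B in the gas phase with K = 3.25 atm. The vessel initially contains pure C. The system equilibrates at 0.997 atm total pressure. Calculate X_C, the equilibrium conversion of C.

Take 1 mol C as basis and let X be its fractional conversion, so ξ = 0.5X.
Species balance: n_C = 1 − X; n_B = 1.5X.
Total moles n_T = 1 + 0.5X.
y_i = n_i/n_T, p_i = y_i·P. K = p_B^3 / (p_C^2).
Equating to 3.25 atm and solving on 0 < X < 1: X = 0.592.

X = 0.592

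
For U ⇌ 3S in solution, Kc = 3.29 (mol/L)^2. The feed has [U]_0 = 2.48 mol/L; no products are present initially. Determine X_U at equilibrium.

Let X = conversion of U; extent ξ = 2.48·X mol/L.
Concentrations: [U] = 2.48 − 2.48X; [S] = 7.44X.
Kc = [S]^3 / ([U]).
Setting equal to 3.29 and solving for X on (0,1) gives X = 0.246.

X = 0.246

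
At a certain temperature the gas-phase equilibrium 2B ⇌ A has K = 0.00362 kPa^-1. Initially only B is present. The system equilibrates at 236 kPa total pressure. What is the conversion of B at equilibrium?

Take 1 mol B as basis and let X be its fractional conversion, so ξ = 0.5X.
Mole table: n_B = 1 − X; n_A = 0.5X.
Summing: n_T = 1 − 0.5X.
Mole fractions y_i = n_i/n_T; K = p_A / (p_B^2) with p_i = y_i·P.
Substituting and setting equal to 0.00362 kPa^-1 gives a polynomial in X; the root in (0,1) is X = 0.524.

X = 0.524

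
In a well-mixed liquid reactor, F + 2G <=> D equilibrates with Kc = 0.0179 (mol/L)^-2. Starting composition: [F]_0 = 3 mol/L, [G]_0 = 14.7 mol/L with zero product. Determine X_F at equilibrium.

X = 0.671

Let X = conversion of F; extent ξ = 3·X mol/L.
Concentrations: [F] = 3 − 3X; [G] = 14.7 − 6X; [D] = 3X.
Kc = [D] / ([F] [G]^2).
This equals 0.0179 at X = 0.671 (the root in 0 < X < 1).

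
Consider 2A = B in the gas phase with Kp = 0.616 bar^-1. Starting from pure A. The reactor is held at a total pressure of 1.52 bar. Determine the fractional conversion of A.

Take 1 mol A as basis and let X be its fractional conversion, so ξ = 0.5X.
Mole table: n_A = 1 − X; n_B = 0.5X.
Summing: n_T = 1 − 0.5X.
With p_i = (n_i/n_T)P, Kp = p_B / (p_A^2).
Substituting and setting equal to 0.616 bar^-1 gives a polynomial in X; the root in (0,1) is X = 0.541.

X = 0.541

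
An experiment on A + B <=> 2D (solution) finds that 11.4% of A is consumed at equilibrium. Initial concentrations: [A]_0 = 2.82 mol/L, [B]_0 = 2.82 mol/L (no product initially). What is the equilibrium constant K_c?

K_c = 0.0662

Let X = conversion of A.
Concentrations: [A] = 2.82 − 2.82X; [B] = 2.82 − 2.82X; [D] = 5.64X.
At X = 0.114: [A] = 2.5, [B] = 2.5, [D] = 0.643.
K_c = [D]^2 / ([A] [B]) = 0.0662.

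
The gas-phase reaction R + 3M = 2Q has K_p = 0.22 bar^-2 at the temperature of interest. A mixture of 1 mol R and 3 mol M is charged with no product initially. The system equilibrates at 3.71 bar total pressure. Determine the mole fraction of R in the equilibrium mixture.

y_R = 0.178

Take 1 mol R as basis and let X be its fractional conversion, so ξ = X.
At extent ξ: n_R = 1 − X; n_M = 3 − 3X; n_Q = 2X.
n_T = Σnᵢ = 4 − 2X.
With p_i = (n_i/n_T)P, K_p = p_Q^2 / (p_R p_M^3).
This yields a degree-4 equation in X; solving on (0,1), X = 0.446.
Then n_R = 0.554, n_T = 3.11, so y_R = 0.178.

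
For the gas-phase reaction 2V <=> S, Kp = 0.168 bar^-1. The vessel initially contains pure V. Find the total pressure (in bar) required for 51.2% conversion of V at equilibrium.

Take 1 mol V as basis and let X be its fractional conversion, so ξ = 0.5X.
Species balance: n_V = 1 − X; n_S = 0.5X.
n_T = Σnᵢ = 1 − 0.5X.
Kp = p_S / (p_V^2) with p_i = (n_i/n_T)·P.
At X = 0.512: the mole-fraction product g(X) = Π y_i^ν_i = 0.7998. Since Kp = g(X)·P^{-1}, P = (g/Kp)^(1/1) = (0.7998/0.168)^(1/1) = 4.76 bar.

P = 4.76 bar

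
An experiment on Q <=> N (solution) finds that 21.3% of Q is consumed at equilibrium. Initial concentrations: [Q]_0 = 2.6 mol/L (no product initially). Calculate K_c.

K_c = 0.271

Let X = conversion of Q.
Concentrations: [Q] = 2.6 − 2.6X; [N] = 2.6X.
At X = 0.213: [Q] = 2.05, [N] = 0.554.
K_c = [N] / ([Q]) = 0.271.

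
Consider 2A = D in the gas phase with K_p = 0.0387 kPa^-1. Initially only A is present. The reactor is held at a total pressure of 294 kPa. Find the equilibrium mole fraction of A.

Let X = conversion of A (basis 1 mol A); extent of reaction ξ = 0.5X.
Moles: n_A = 1 − X; n_D = 0.5X.
n_T = Σnᵢ = 1 − 0.5X.
With p_i = (n_i/n_T)P, K_p = p_D / (p_A^2).
This yields a degree-2 equation in X; solving on (0,1), X = 0.853.
Then n_A = 0.147, n_T = 0.573, so y_A = 0.256.

y_A = 0.256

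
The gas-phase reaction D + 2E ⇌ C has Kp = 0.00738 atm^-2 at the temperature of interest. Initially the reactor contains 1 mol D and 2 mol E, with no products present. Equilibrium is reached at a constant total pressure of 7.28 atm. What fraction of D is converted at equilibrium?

Basis: 1 mol D initially; let X = conversion of D. Extent ξ = X.
Moles: n_D = 1 − X; n_E = 2 − 2X; n_C = X.
Total moles n_T = 3 − 2X.
Mole fractions y_i = n_i/n_T; Kp = p_C / (p_D p_E^2) with p_i = y_i·P.
This yields a degree-3 equation in X; solving on (0,1), X = 0.136.

X = 0.136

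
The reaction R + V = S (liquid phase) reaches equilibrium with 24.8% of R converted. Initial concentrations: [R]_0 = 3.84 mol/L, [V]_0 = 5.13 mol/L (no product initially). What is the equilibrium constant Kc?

Let X = conversion of R.
Concentrations: [R] = 3.84 − 3.84X; [V] = 5.13 − 3.84X; [S] = 3.84X.
At X = 0.248: [R] = 2.89, [V] = 4.18, [S] = 0.952.
Kc = [S] / ([R] [V]) = 0.0789 L/mol.

Kc = 0.0789 L/mol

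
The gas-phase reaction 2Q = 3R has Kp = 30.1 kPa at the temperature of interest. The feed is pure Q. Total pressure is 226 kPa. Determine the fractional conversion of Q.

Let X = conversion of Q (basis 1 mol Q); extent of reaction ξ = 0.5X.
At extent ξ: n_Q = 1 − X; n_R = 1.5X.
n_T = Σnᵢ = 1 + 0.5X.
With p_i = (n_i/n_T)P, Kp = p_R^3 / (p_Q^2).
This yields a degree-3 equation in X; solving on (0,1), X = 0.285.

X = 0.285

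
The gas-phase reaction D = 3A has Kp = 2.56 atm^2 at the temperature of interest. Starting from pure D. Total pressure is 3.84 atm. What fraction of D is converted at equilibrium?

X = 0.218

Basis: 1 mol D initially; let X = conversion of D. Extent ξ = X.
Species balance: n_D = 1 − X; n_A = 3X.
Summing: n_T = 1 + 2X.
With p_i = (n_i/n_T)P, Kp = p_A^3 / (p_D).
This yields a degree-3 equation in X; solving on (0,1), X = 0.218.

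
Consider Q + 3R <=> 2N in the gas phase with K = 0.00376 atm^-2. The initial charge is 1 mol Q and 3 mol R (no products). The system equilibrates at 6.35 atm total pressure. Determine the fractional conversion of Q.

Let X = conversion of Q (basis 1 mol Q); extent of reaction ξ = X.
Mole table: n_Q = 1 − X; n_R = 3 − 3X; n_N = 2X.
Summing: n_T = 4 − 2X.
With p_i = (n_i/n_T)P, K = p_N^2 / (p_Q p_R^3).
Equating to 0.00376 atm^-2 and solving on 0 < X < 1: X = 0.185.

X = 0.185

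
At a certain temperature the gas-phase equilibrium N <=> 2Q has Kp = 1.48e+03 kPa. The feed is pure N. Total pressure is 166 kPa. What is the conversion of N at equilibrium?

Basis: 1 mol N initially; let X = conversion of N. Extent ξ = X.
Species balance: n_N = 1 − X; n_Q = 2X.
Summing: n_T = 1 + X.
Mole fractions y_i = n_i/n_T; Kp = p_Q^2 / (p_N) with p_i = y_i·P.
This yields a degree-2 equation in X; solving on (0,1), X = 0.831.

X = 0.831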